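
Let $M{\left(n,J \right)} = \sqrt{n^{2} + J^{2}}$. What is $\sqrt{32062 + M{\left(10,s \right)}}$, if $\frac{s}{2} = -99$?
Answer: $\sqrt{32062 + 34 \sqrt{34}} \approx 179.61$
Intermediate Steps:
$s = -198$ ($s = 2 \left(-99\right) = -198$)
$M{\left(n,J \right)} = \sqrt{J^{2} + n^{2}}$
$\sqrt{32062 + M{\left(10,s \right)}} = \sqrt{32062 + \sqrt{\left(-198\right)^{2} + 10^{2}}} = \sqrt{32062 + \sqrt{39204 + 100}} = \sqrt{32062 + \sqrt{39304}} = \sqrt{32062 + 34 \sqrt{34}}$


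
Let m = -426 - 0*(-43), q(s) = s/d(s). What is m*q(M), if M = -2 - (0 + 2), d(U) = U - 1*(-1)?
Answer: -568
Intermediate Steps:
d(U) = 1 + U (d(U) = U + 1 = 1 + U)
M = -4 (M = -2 - 1*2 = -2 - 2 = -4)
q(s) = s/(1 + s)
m = -426 (m = -426 - 1*0 = -426 + 0 = -426)
m*q(M) = -(-1704)/(1 - 4) = -(-1704)/(-3) = -(-1704)*(-1)/3 = -426*4/3 = -568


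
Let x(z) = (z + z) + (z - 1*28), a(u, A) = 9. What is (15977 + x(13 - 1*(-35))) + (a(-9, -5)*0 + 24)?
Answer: 16117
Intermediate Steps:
x(z) = -28 + 3*z (x(z) = 2*z + (z - 28) = 2*z + (-28 + z) = -28 + 3*z)
(15977 + x(13 - 1*(-35))) + (a(-9, -5)*0 + 24) = (15977 + (-28 + 3*(13 - 1*(-35)))) + (9*0 + 24) = (15977 + (-28 + 3*(13 + 35))) + (0 + 24) = (15977 + (-28 + 3*48)) + 24 = (15977 + (-28 + 144)) + 24 = (15977 + 116) + 24 = 16093 + 24 = 16117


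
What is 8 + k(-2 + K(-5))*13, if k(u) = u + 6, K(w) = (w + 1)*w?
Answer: 320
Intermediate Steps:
K(w) = w*(1 + w) (K(w) = (1 + w)*w = w*(1 + w))
k(u) = 6 + u
8 + k(-2 + K(-5))*13 = 8 + (6 + (-2 - 5*(1 - 5)))*13 = 8 + (6 + (-2 - 5*(-4)))*13 = 8 + (6 + (-2 + 20))*13 = 8 + (6 + 18)*13 = 8 + 24*13 = 8 + 312 = 320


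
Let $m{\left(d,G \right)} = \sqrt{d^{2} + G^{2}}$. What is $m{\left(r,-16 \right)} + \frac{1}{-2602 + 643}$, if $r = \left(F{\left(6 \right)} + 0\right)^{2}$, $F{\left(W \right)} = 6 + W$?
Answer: $- \frac{1}{1959} + 16 \sqrt{82} \approx 144.89$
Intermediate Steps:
$r = 144$ ($r = \left(\left(6 + 6\right) + 0\right)^{2} = \left(12 + 0\right)^{2} = 12^{2} = 144$)
$m{\left(d,G \right)} = \sqrt{G^{2} + d^{2}}$
$m{\left(r,-16 \right)} + \frac{1}{-2602 + 643} = \sqrt{\left(-16\right)^{2} + 144^{2}} + \frac{1}{-2602 + 643} = \sqrt{256 + 20736} + \frac{1}{-1959} = \sqrt{20992} - \frac{1}{1959} = 16 \sqrt{82} - \frac{1}{1959} = - \frac{1}{1959} + 16 \sqrt{82}$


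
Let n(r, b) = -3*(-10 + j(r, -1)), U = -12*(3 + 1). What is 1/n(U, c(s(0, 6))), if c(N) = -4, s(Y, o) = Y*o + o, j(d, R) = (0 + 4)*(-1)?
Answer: 1/42 ≈ 0.023810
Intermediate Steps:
j(d, R) = -4 (j(d, R) = 4*(-1) = -4)
s(Y, o) = o + Y*o
U = -48 (U = -12*4 = -48)
n(r, b) = 42 (n(r, b) = -3*(-10 - 4) = -3*(-14) = 42)
1/n(U, c(s(0, 6))) = 1/42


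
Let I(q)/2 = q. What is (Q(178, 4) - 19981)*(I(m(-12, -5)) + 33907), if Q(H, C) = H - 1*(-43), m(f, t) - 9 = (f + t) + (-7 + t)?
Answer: -669211920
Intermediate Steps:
m(f, t) = 2 + f + 2*t (m(f, t) = 9 + ((f + t) + (-7 + t)) = 9 + (-7 + f + 2*t) = 2 + f + 2*t)
I(q) = 2*q
Q(H, C) = 43 + H (Q(H, C) = H + 43 = 43 + H)
(Q(178, 4) - 19981)*(I(m(-12, -5)) + 33907) = ((43 + 178) - 19981)*(2*(2 - 12 + 2*(-5)) + 33907) = (221 - 19981)*(2*(2 - 12 - 10) + 33907) = -19760*(2*(-20) + 33907) = -19760*(-40 + 33907) = -19760*33867 = -669211920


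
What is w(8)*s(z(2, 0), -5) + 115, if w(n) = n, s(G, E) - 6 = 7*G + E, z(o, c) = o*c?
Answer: 123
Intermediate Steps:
z(o, c) = c*o
s(G, E) = 6 + E + 7*G (s(G, E) = 6 + (7*G + E) = 6 + (E + 7*G) = 6 + E + 7*G)
w(8)*s(z(2, 0), -5) + 115 = 8*(6 - 5 + 7*(0*2)) + 115 = 8*(6 - 5 + 7*0) + 115 = 8*(6 - 5 + 0) + 115 = 8*1 + 115 = 8 + 115 = 123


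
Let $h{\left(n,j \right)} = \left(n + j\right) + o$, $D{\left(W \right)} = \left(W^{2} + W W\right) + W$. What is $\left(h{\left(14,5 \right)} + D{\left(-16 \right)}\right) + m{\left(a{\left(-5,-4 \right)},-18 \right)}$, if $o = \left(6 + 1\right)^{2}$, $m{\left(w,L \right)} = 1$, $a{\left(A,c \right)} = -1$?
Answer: $565$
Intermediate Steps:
$D{\left(W \right)} = W + 2 W^{2}$ ($D{\left(W \right)} = \left(W^{2} + W^{2}\right) + W = 2 W^{2} + W = W + 2 W^{2}$)
$o = 49$ ($o = 7^{2} = 49$)
$h{\left(n,j \right)} = 49 + j + n$ ($h{\left(n,j \right)} = \left(n + j\right) + 49 = \left(j + n\right) + 49 = 49 + j + n$)
$\left(h{\left(14,5 \right)} + D{\left(-16 \right)}\right) + m{\left(a{\left(-5,-4 \right)},-18 \right)} = \left(\left(49 + 5 + 14\right) - 16 \left(1 + 2 \left(-16\right)\right)\right) + 1 = \left(68 - 16 \left(1 - 32\right)\right) + 1 = \left(68 - -496\right) + 1 = \left(68 + 496\right) + 1 = 564 + 1 = 565$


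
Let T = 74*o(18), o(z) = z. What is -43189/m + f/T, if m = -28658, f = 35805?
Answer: 180604573/6362076 ≈ 28.388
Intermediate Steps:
T = 1332 (T = 74*18 = 1332)
-43189/m + f/T = -43189/(-28658) + 35805/1332 = -43189*(-1/28658) + 35805*(1/1332) = 43189/28658 + 11935/444 = 180604573/6362076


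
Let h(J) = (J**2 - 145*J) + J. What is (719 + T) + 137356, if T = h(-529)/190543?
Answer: 26309580742/190543 ≈ 1.3808e+5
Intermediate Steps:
h(J) = J**2 - 144*J
T = 356017/190543 (T = -529*(-144 - 529)/190543 = -529*(-673)*(1/190543) = 356017*(1/190543) = 356017/190543 ≈ 1.8684)
(719 + T) + 137356 = (719 + 356017/190543) + 137356 = 137356434/190543 + 137356 = 26309580742/190543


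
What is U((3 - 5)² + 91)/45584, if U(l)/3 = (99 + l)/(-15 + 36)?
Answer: 97/159544 ≈ 0.00060798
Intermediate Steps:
U(l) = 99/7 + l/7 (U(l) = 3*((99 + l)/(-15 + 36)) = 3*((99 + l)/21) = 3*((99 + l)*(1/21)) = 3*(33/7 + l/21) = 99/7 + l/7)
U((3 - 5)² + 91)/45584 = (99/7 + ((3 - 5)² + 91)/7)/45584 = (99/7 + ((-2)² + 91)/7)*(1/45584) = (99/7 + (4 + 91)/7)*(1/45584) = (99/7 + (⅐)*95)*(1/45584) = (99/7 + 95/7)*(1/45584) = (194/7)*(1/45584) = 97/159544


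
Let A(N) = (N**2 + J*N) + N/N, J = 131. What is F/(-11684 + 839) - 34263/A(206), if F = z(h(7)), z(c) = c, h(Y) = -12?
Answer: -41194351/83654715 ≈ -0.49243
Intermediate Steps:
F = -12
A(N) = 1 + N**2 + 131*N (A(N) = (N**2 + 131*N) + N/N = (N**2 + 131*N) + 1 = 1 + N**2 + 131*N)
F/(-11684 + 839) - 34263/A(206) = -12/(-11684 + 839) - 34263/(1 + 206**2 + 131*206) = -12/(-10845) - 34263/(1 + 42436 + 26986) = -12*(-1/10845) - 34263/69423 = 4/3615 - 34263*1/69423 = 4/3615 - 11421/23141 = -41194351/83654715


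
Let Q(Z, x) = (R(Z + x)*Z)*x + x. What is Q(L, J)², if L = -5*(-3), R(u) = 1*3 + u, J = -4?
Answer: 712336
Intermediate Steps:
R(u) = 3 + u
L = 15
Q(Z, x) = x + Z*x*(3 + Z + x) (Q(Z, x) = ((3 + (Z + x))*Z)*x + x = ((3 + Z + x)*Z)*x + x = (Z*(3 + Z + x))*x + x = Z*x*(3 + Z + x) + x = x + Z*x*(3 + Z + x))
Q(L, J)² = (-4*(1 + 15*(3 + 15 - 4)))² = (-4*(1 + 15*14))² = (-4*(1 + 210))² = (-4*211)² = (-844)² = 712336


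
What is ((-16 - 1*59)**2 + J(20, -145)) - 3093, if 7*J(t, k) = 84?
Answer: 2544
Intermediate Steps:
J(t, k) = 12 (J(t, k) = (1/7)*84 = 12)
((-16 - 1*59)**2 + J(20, -145)) - 3093 = ((-16 - 1*59)**2 + 12) - 3093 = ((-16 - 59)**2 + 12) - 3093 = ((-75)**2 + 12) - 3093 = (5625 + 12) - 3093 = 5637 - 3093 = 2544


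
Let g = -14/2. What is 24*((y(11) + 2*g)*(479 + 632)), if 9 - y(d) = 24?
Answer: -773256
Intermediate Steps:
y(d) = -15 (y(d) = 9 - 1*24 = 9 - 24 = -15)
g = -7 (g = -14*½ = -7)
24*((y(11) + 2*g)*(479 + 632)) = 24*((-15 + 2*(-7))*(479 + 632)) = 24*((-15 - 14)*1111) = 24*(-29*1111) = 24*(-32219) = -773256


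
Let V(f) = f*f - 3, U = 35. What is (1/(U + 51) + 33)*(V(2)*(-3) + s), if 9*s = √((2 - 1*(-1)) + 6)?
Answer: -11356/129 ≈ -88.031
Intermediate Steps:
V(f) = -3 + f² (V(f) = f² - 3 = -3 + f²)
s = ⅓ (s = √((2 - 1*(-1)) + 6)/9 = √((2 + 1) + 6)/9 = √(3 + 6)/9 = √9/9 = (⅑)*3 = ⅓ ≈ 0.33333)
(1/(U + 51) + 33)*(V(2)*(-3) + s) = (1/(35 + 51) + 33)*((-3 + 2²)*(-3) + ⅓) = (1/86 + 33)*((-3 + 4)*(-3) + ⅓) = (1/86 + 33)*(1*(-3) + ⅓) = 2839*(-3 + ⅓)/86 = (2839/86)*(-8/3) = -11356/129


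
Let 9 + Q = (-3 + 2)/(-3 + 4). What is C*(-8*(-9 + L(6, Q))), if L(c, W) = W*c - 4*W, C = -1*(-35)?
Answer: 8120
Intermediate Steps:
C = 35
Q = -10 (Q = -9 + (-3 + 2)/(-3 + 4) = -9 - 1/1 = -9 - 1*1 = -9 - 1 = -10)
L(c, W) = -4*W + W*c
C*(-8*(-9 + L(6, Q))) = 35*(-8*(-9 - 10*(-4 + 6))) = 35*(-8*(-9 - 10*2)) = 35*(-8*(-9 - 20)) = 35*(-8*(-29)) = 35*232 = 8120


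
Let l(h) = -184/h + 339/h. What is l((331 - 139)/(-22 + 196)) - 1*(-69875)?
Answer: 2240495/32 ≈ 70016.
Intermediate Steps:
l(h) = 155/h
l((331 - 139)/(-22 + 196)) - 1*(-69875) = 155/(((331 - 139)/(-22 + 196))) - 1*(-69875) = 155/((192/174)) + 69875 = 155/((192*(1/174))) + 69875 = 155/(32/29) + 69875 = 155*(29/32) + 69875 = 4495/32 + 69875 = 2240495/32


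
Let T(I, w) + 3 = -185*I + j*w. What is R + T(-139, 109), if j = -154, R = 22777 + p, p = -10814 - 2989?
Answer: 17900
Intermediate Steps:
p = -13803
R = 8974 (R = 22777 - 13803 = 8974)
T(I, w) = -3 - 185*I - 154*w (T(I, w) = -3 + (-185*I - 154*w) = -3 - 185*I - 154*w)
R + T(-139, 109) = 8974 + (-3 - 185*(-139) - 154*109) = 8974 + (-3 + 25715 - 16786) = 8974 + 8926 = 17900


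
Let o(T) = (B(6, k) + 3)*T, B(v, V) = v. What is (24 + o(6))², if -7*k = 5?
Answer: 6084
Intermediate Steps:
k = -5/7 (k = -⅐*5 = -5/7 ≈ -0.71429)
o(T) = 9*T (o(T) = (6 + 3)*T = 9*T)
(24 + o(6))² = (24 + 9*6)² = (24 + 54)² = 78² = 6084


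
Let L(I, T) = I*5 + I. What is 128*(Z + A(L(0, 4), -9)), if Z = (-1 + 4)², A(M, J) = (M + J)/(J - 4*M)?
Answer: 1280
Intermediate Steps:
L(I, T) = 6*I (L(I, T) = 5*I + I = 6*I)
A(M, J) = (J + M)/(J - 4*M)
Z = 9 (Z = 3² = 9)
128*(Z + A(L(0, 4), -9)) = 128*(9 + (-9 + 6*0)/(-9 - 24*0)) = 128*(9 + (-9 + 0)/(-9 - 4*0)) = 128*(9 - 9/(-9 + 0)) = 128*(9 - 9/(-9)) = 128*(9 - ⅑*(-9)) = 128*(9 + 1) = 128*10 = 1280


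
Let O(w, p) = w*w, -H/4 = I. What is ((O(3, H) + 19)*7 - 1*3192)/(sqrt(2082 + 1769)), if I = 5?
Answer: -2996*sqrt(3851)/3851 ≈ -48.279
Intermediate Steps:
H = -20 (H = -4*5 = -20)
O(w, p) = w**2
((O(3, H) + 19)*7 - 1*3192)/(sqrt(2082 + 1769)) = ((3**2 + 19)*7 - 1*3192)/(sqrt(2082 + 1769)) = ((9 + 19)*7 - 3192)/(sqrt(3851)) = (28*7 - 3192)*(sqrt(3851)/3851) = (196 - 3192)*(sqrt(3851)/3851) = -2996*sqrt(3851)/3851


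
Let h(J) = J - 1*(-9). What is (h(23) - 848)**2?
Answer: 665856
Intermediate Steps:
h(J) = 9 + J (h(J) = J + 9 = 9 + J)
(h(23) - 848)**2 = ((9 + 23) - 848)**2 = (32 - 848)**2 = (-816)**2 = 665856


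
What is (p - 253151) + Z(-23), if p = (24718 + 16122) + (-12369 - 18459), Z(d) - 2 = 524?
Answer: -242613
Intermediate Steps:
Z(d) = 526 (Z(d) = 2 + 524 = 526)
p = 10012 (p = 40840 - 30828 = 10012)
(p - 253151) + Z(-23) = (10012 - 253151) + 526 = -243139 + 526 = -242613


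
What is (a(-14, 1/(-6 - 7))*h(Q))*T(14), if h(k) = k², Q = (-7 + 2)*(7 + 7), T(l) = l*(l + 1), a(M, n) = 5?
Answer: 5145000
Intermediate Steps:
T(l) = l*(1 + l)
Q = -70 (Q = -5*14 = -70)
(a(-14, 1/(-6 - 7))*h(Q))*T(14) = (5*(-70)²)*(14*(1 + 14)) = (5*4900)*(14*15) = 24500*210 = 5145000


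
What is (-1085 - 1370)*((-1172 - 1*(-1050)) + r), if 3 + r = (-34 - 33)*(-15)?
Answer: -2160400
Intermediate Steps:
r = 1002 (r = -3 + (-34 - 33)*(-15) = -3 - 67*(-15) = -3 + 1005 = 1002)
(-1085 - 1370)*((-1172 - 1*(-1050)) + r) = (-1085 - 1370)*((-1172 - 1*(-1050)) + 1002) = -2455*((-1172 + 1050) + 1002) = -2455*(-122 + 1002) = -2455*880 = -2160400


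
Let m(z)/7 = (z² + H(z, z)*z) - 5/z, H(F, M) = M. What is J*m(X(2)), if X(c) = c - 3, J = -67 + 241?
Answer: 8526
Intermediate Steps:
J = 174
X(c) = -3 + c
m(z) = -35/z + 14*z² (m(z) = 7*((z² + z*z) - 5/z) = 7*((z² + z²) - 5/z) = 7*(2*z² - 5/z) = 7*(-5/z + 2*z²) = -35/z + 14*z²)
J*m(X(2)) = 174*(7*(-5 + 2*(-3 + 2)³)/(-3 + 2)) = 174*(7*(-5 + 2*(-1)³)/(-1)) = 174*(7*(-1)*(-5 + 2*(-1))) = 174*(7*(-1)*(-5 - 2)) = 174*(7*(-1)*(-7)) = 174*49 = 8526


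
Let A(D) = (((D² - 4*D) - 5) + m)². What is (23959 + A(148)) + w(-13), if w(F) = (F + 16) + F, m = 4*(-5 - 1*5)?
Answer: 452309238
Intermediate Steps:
m = -40 (m = 4*(-5 - 5) = 4*(-10) = -40)
A(D) = (-45 + D² - 4*D)² (A(D) = (((D² - 4*D) - 5) - 40)² = ((-5 + D² - 4*D) - 40)² = (-45 + D² - 4*D)²)
w(F) = 16 + 2*F (w(F) = (16 + F) + F = 16 + 2*F)
(23959 + A(148)) + w(-13) = (23959 + (45 - 1*148² + 4*148)²) + (16 + 2*(-13)) = (23959 + (45 - 1*21904 + 592)²) + (16 - 26) = (23959 + (45 - 21904 + 592)²) - 10 = (23959 + (-21267)²) - 10 = (23959 + 452285289) - 10 = 452309248 - 10 = 452309238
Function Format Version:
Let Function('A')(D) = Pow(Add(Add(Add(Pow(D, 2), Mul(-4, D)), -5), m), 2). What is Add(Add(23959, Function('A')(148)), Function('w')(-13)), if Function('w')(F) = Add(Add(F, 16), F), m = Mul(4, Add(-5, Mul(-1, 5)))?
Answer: 452309238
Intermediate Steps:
m = -40 (m = Mul(4, Add(-5, -5)) = Mul(4, -10) = -40)
Function('A')(D) = Pow(Add(-45, Pow(D, 2), Mul(-4, D)), 2) (Function('A')(D) = Pow(Add(Add(Add(Pow(D, 2), Mul(-4, D)), -5), -40), 2) = Pow(Add(Add(-5, Pow(D, 2), Mul(-4, D)), -40), 2) = Pow(Add(-45, Pow(D, 2), Mul(-4, D)), 2))
Function('w')(F) = Add(16, Mul(2, F)) (Function('w')(F) = Add(Add(16, F), F) = Add(16, Mul(2, F)))
Add(Add(23959, Function('A')(148)), Function('w')(-13)) = Add(Add(23959, Pow(Add(45, Mul(-1, Pow(148, 2)), Mul(4, 148)), 2)), Add(16, Mul(2, -13))) = Add(Add(23959, Pow(Add(45, Mul(-1, 21904), 592), 2)), Add(16, -26)) = Add(Add(23959, Pow(Add(45, -21904, 592), 2)), -10) = Add(Add(23959, Pow(-21267, 2)), -10) = Add(Add(23959, 452285289), -10) = Add(452309248, -10) = 452309238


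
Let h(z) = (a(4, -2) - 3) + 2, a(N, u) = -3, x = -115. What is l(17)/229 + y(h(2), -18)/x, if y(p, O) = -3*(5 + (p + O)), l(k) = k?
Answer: -9724/26335 ≈ -0.36924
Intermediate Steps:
h(z) = -4 (h(z) = (-3 - 3) + 2 = -6 + 2 = -4)
y(p, O) = -15 - 3*O - 3*p (y(p, O) = -3*(5 + (O + p)) = -3*(5 + O + p) = -15 - 3*O - 3*p)
l(17)/229 + y(h(2), -18)/x = 17/229 + (-15 - 3*(-18) - 3*(-4))/(-115) = 17*(1/229) + (-15 + 54 + 12)*(-1/115) = 17/229 + 51*(-1/115) = 17/229 - 51/115 = -9724/26335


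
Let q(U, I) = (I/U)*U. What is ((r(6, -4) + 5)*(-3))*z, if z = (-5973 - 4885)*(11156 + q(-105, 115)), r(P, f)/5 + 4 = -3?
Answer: -11014246620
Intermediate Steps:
r(P, f) = -35 (r(P, f) = -20 + 5*(-3) = -20 - 15 = -35)
q(U, I) = I
z = -122380518 (z = (-5973 - 4885)*(11156 + 115) = -10858*11271 = -122380518)
((r(6, -4) + 5)*(-3))*z = ((-35 + 5)*(-3))*(-122380518) = -30*(-3)*(-122380518) = 90*(-122380518) = -11014246620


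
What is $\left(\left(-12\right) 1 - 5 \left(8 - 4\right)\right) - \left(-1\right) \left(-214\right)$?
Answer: $-246$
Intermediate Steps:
$\left(\left(-12\right) 1 - 5 \left(8 - 4\right)\right) - \left(-1\right) \left(-214\right) = \left(-12 - 20\right) - 214 = -32 - 214 = -246$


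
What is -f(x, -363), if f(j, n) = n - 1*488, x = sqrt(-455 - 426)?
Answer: 851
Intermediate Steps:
x = I*sqrt(881) (x = sqrt(-881) = I*sqrt(881) ≈ 29.682*I)
f(j, n) = -488 + n (f(j, n) = n - 488 = -488 + n)
-f(x, -363) = -(-488 - 363) = -1*(-851) = 851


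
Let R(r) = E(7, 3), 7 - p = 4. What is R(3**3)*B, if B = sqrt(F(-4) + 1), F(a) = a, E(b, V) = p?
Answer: 3*I*sqrt(3) ≈ 5.1962*I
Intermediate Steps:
p = 3 (p = 7 - 1*4 = 7 - 4 = 3)
E(b, V) = 3
B = I*sqrt(3) (B = sqrt(-4 + 1) = sqrt(-3) = I*sqrt(3) ≈ 1.732*I)
R(r) = 3
R(3**3)*B = 3*(I*sqrt(3)) = 3*I*sqrt(3)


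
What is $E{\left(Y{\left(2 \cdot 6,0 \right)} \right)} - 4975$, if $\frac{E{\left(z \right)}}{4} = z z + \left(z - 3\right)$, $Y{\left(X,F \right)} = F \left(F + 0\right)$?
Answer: $-4987$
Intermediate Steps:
$Y{\left(X,F \right)} = F^{2}$ ($Y{\left(X,F \right)} = F F = F^{2}$)
$E{\left(z \right)} = -12 + 4 z + 4 z^{2}$ ($E{\left(z \right)} = 4 \left(z z + \left(z - 3\right)\right) = 4 \left(z^{2} + \left(z - 3\right)\right) = 4 \left(z^{2} + \left(-3 + z\right)\right) = 4 \left(-3 + z + z^{2}\right) = -12 + 4 z + 4 z^{2}$)
$E{\left(Y{\left(2 \cdot 6,0 \right)} \right)} - 4975 = \left(-12 + 4 \cdot 0^{2} + 4 \left(0^{2}\right)^{2}\right) - 4975 = \left(-12 + 4 \cdot 0 + 4 \cdot 0^{2}\right) - 4975 = \left(-12 + 0 + 4 \cdot 0\right) - 4975 = \left(-12 + 0 + 0\right) - 4975 = -12 - 4975 = -4987$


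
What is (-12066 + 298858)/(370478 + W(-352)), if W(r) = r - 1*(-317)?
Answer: 286792/370443 ≈ 0.77419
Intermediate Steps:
W(r) = 317 + r (W(r) = r + 317 = 317 + r)
(-12066 + 298858)/(370478 + W(-352)) = (-12066 + 298858)/(370478 + (317 - 352)) = 286792/(370478 - 35) = 286792/370443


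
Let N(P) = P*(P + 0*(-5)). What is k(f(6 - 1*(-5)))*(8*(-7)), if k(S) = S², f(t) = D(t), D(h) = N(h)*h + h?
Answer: -100853984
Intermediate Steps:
N(P) = P² (N(P) = P*(P + 0) = P*P = P²)
D(h) = h + h³ (D(h) = h²*h + h = h³ + h = h + h³)
f(t) = t + t³
k(f(6 - 1*(-5)))*(8*(-7)) = ((6 - 1*(-5)) + (6 - 1*(-5))³)²*(8*(-7)) = ((6 + 5) + (6 + 5)³)²*(-56) = (11 + 11³)²*(-56) = (11 + 1331)²*(-56) = 1342²*(-56) = 1800964*(-56) = -100853984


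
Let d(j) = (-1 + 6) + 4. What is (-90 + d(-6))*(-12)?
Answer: 972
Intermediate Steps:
d(j) = 9 (d(j) = 5 + 4 = 9)
(-90 + d(-6))*(-12) = (-90 + 9)*(-12) = -81*(-12) = 972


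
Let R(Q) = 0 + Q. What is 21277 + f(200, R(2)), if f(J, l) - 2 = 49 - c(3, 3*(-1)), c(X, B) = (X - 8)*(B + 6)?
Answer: 21343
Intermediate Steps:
R(Q) = Q
c(X, B) = (-8 + X)*(6 + B)
f(J, l) = 66 (f(J, l) = 2 + (49 - (-48 - 24*(-1) + 6*3 + (3*(-1))*3)) = 2 + (49 - (-48 - 8*(-3) + 18 - 3*3)) = 2 + (49 - (-48 + 24 + 18 - 9)) = 2 + (49 - 1*(-15)) = 2 + (49 + 15) = 2 + 64 = 66)
21277 + f(200, R(2)) = 21277 + 66 = 21343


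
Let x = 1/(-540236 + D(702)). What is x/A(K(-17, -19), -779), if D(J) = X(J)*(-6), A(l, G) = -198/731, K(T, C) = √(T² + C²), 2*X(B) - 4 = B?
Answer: 731/107386092 ≈ 6.8072e-6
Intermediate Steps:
X(B) = 2 + B/2
K(T, C) = √(C² + T²)
A(l, G) = -198/731 (A(l, G) = -198*1/731 = -198/731)
D(J) = -12 - 3*J (D(J) = (2 + J/2)*(-6) = -12 - 3*J)
x = -1/542354 (x = 1/(-540236 + (-12 - 3*702)) = 1/(-540236 + (-12 - 2106)) = 1/(-540236 - 2118) = 1/(-542354) = -1/542354 ≈ -1.8438e-6)
x/A(K(-17, -19), -779) = -1/(542354*(-198/731)) = -1/542354*(-731/198) = 731/107386092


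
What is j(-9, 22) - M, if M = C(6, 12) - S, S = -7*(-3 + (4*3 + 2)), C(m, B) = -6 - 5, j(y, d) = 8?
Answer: -58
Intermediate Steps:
C(m, B) = -11
S = -77 (S = -7*(-3 + (12 + 2)) = -7*(-3 + 14) = -7*11 = -77)
M = 66 (M = -11 - 1*(-77) = -11 + 77 = 66)
j(-9, 22) - M = 8 - 1*66 = 8 - 66 = -58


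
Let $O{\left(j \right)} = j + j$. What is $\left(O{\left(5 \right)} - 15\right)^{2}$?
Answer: $25$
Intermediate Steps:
$O{\left(j \right)} = 2 j$
$\left(O{\left(5 \right)} - 15\right)^{2} = \left(2 \cdot 5 - 15\right)^{2} = \left(10 - 15\right)^{2} = \left(-5\right)^{2} = 25$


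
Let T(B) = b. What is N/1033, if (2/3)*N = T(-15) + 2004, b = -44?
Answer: 2940/1033 ≈ 2.8461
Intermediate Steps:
T(B) = -44
N = 2940 (N = 3*(-44 + 2004)/2 = (3/2)*1960 = 2940)
N/1033 = 2940/1033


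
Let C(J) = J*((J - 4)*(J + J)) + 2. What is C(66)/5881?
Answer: 540146/5881 ≈ 91.846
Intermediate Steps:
C(J) = 2 + 2*J²*(-4 + J) (C(J) = J*((-4 + J)*(2*J)) + 2 = J*(2*J*(-4 + J)) + 2 = 2*J²*(-4 + J) + 2 = 2 + 2*J²*(-4 + J))
C(66)/5881 = (2 - 8*66² + 2*66³)/5881 = (2 - 8*4356 + 2*287496)*(1/5881) = (2 - 34848 + 574992)*(1/5881) = 540146*(1/5881) = 540146/5881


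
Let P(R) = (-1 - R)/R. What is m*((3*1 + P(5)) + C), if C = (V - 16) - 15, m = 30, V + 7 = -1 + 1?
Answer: -1086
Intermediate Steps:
V = -7 (V = -7 + (-1 + 1) = -7 + 0 = -7)
P(R) = (-1 - R)/R
C = -38 (C = (-7 - 16) - 15 = -23 - 15 = -38)
m*((3*1 + P(5)) + C) = 30*((3*1 + (-1 - 1*5)/5) - 38) = 30*((3 + (-1 - 5)/5) - 38) = 30*((3 + (⅕)*(-6)) - 38) = 30*((3 - 6/5) - 38) = 30*(9/5 - 38) = 30*(-181/5) = -1086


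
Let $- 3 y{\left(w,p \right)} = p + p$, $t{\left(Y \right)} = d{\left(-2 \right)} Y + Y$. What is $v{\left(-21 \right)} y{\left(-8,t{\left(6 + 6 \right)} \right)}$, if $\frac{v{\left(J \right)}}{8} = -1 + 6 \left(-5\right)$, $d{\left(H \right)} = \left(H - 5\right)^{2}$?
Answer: $99200$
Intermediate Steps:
$d{\left(H \right)} = \left(-5 + H\right)^{2}$
$t{\left(Y \right)} = 50 Y$ ($t{\left(Y \right)} = \left(-5 - 2\right)^{2} Y + Y = \left(-7\right)^{2} Y + Y = 49 Y + Y = 50 Y$)
$y{\left(w,p \right)} = - \frac{2 p}{3}$ ($y{\left(w,p \right)} = - \frac{p + p}{3} = - \frac{2 p}{3}$)
$v{\left(J \right)} = -248$ ($v{\left(J \right)} = 8 \left(-1 + 6 \left(-5\right)\right) = 8 \left(-1 - 30\right) = 8 \left(-31\right) = -248$)
$v{\left(-21 \right)} y{\left(-8,t{\left(6 + 6 \right)} \right)} = - 248 \left(- \frac{2 \cdot 50 \left(6 + 6\right)}{3}\right) = - 248 \left(- \frac{2 \cdot 50 \cdot 12}{3}\right) = - 248 \left(\left(- \frac{2}{3}\right) 600\right) = \left(-248\right) \left(-400\right) = 99200$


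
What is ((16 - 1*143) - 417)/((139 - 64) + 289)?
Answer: -136/91 ≈ -1.4945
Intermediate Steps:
((16 - 1*143) - 417)/((139 - 64) + 289) = ((16 - 143) - 417)/(75 + 289) = (-127 - 417)/364 = -544*1/364 = -136/91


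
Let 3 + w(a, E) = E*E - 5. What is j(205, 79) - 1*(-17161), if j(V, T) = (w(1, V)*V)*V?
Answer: 1765781586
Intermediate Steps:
w(a, E) = -8 + E² (w(a, E) = -3 + (E*E - 5) = -3 + (E² - 5) = -3 + (-5 + E²) = -8 + E²)
j(V, T) = V²*(-8 + V²) (j(V, T) = ((-8 + V²)*V)*V = (V*(-8 + V²))*V = V²*(-8 + V²))
j(205, 79) - 1*(-17161) = 205²*(-8 + 205²) - 1*(-17161) = 42025*(-8 + 42025) + 17161 = 42025*42017 + 17161 = 1765764425 + 17161 = 1765781586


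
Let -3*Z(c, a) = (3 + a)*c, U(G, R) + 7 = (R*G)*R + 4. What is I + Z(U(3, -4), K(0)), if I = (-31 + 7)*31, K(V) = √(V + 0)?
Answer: -789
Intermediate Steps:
K(V) = √V
U(G, R) = -3 + G*R² (U(G, R) = -7 + ((R*G)*R + 4) = -7 + ((G*R)*R + 4) = -7 + (G*R² + 4) = -7 + (4 + G*R²) = -3 + G*R²)
I = -744 (I = -24*31 = -744)
Z(c, a) = -c*(3 + a)/3 (Z(c, a) = -(3 + a)*c/3 = -c*(3 + a)/3)
I + Z(U(3, -4), K(0)) = -744 - (-3 + 3*(-4)²)*(3 + √0)/3 = -744 - (-3 + 3*16)*(3 + 0)/3 = -744 - ⅓*(-3 + 48)*3 = -744 - ⅓*45*3 = -744 - 45 = -789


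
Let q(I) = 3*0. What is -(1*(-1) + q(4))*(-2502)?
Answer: -2502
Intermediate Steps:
q(I) = 0
-(1*(-1) + q(4))*(-2502) = -(1*(-1) + 0)*(-2502) = -(-1 + 0)*(-2502) = -(-1)*(-2502) = -1*2502 = -2502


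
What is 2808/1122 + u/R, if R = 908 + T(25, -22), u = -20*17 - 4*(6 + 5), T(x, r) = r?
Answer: 171420/82841 ≈ 2.0693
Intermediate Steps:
u = -384 (u = -340 - 4*11 = -340 - 44 = -384)
R = 886 (R = 908 - 22 = 886)
2808/1122 + u/R = 2808/1122 - 384/886 = 2808*(1/1122) - 384*1/886 = 468/187 - 192/443 = 171420/82841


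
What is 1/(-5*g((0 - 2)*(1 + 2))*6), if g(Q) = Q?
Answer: 1/180 ≈ 0.0055556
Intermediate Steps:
1/(-5*g((0 - 2)*(1 + 2))*6) = 1/(-5*(0 - 2)*(1 + 2)*6) = 1/(-(-10)*3*6) = 1/(-5*(-6)*6) = 1/(30*6) = 1/180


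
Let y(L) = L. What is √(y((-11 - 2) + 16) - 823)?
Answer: 2*I*√205 ≈ 28.636*I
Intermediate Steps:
√(y((-11 - 2) + 16) - 823) = √(((-11 - 2) + 16) - 823) = √((-13 + 16) - 823) = √(3 - 823) = √(-820) = 2*I*√205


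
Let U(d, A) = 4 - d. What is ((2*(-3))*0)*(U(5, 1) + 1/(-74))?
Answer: 0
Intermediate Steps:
((2*(-3))*0)*(U(5, 1) + 1/(-74)) = ((2*(-3))*0)*((4 - 1*5) + 1/(-74)) = (-6*0)*((4 - 5) - 1/74) = 0*(-1 - 1/74) = 0*(-75/74) = 0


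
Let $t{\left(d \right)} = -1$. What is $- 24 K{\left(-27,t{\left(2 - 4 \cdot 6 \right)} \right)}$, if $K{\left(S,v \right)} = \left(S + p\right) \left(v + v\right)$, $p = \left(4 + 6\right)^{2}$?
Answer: $3504$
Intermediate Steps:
$p = 100$ ($p = 10^{2} = 100$)
$K{\left(S,v \right)} = 2 v \left(100 + S\right)$ ($K{\left(S,v \right)} = \left(S + 100\right) \left(v + v\right) = \left(100 + S\right) 2 v = 2 v \left(100 + S\right)$)
$- 24 K{\left(-27,t{\left(2 - 4 \cdot 6 \right)} \right)} = - 24 \cdot 2 \left(-1\right) \left(100 - 27\right) = - 24 \cdot 2 \left(-1\right) 73 = \left(-24\right) \left(-146\right) = 3504$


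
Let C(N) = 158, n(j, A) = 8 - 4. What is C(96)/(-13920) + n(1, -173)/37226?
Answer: -1456507/129546480 ≈ -0.011243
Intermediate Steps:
n(j, A) = 4
C(96)/(-13920) + n(1, -173)/37226 = 158/(-13920) + 4/37226 = 158*(-1/13920) + 4*(1/37226) = -79/6960 + 2/18613 = -1456507/129546480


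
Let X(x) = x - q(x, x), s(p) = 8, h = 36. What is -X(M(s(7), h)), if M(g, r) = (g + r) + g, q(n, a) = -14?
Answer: -66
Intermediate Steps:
M(g, r) = r + 2*g
X(x) = 14 + x (X(x) = x - 1*(-14) = x + 14 = 14 + x)
-X(M(s(7), h)) = -(14 + (36 + 2*8)) = -(14 + (36 + 16)) = -(14 + 52) = -1*66 = -66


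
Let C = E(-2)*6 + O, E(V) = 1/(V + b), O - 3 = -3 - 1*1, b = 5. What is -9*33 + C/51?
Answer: -15146/51 ≈ -296.98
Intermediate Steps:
O = -1 (O = 3 + (-3 - 1*1) = 3 + (-3 - 1) = 3 - 4 = -1)
E(V) = 1/(5 + V) (E(V) = 1/(V + 5) = 1/(5 + V))
C = 1 (C = 6/(5 - 2) - 1 = 6/3 - 1 = (⅓)*6 - 1 = 2 - 1 = 1)
-9*33 + C/51 = -9*33 + 1/51 = -297 + 1*(1/51) = -297 + 1/51 = -15146/51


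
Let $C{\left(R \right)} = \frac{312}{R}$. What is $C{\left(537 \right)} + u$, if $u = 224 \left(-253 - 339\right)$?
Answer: $- \frac{23736728}{179} \approx -1.3261 \cdot 10^{5}$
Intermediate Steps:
$u = -132608$ ($u = 224 \left(-592\right) = -132608$)
$C{\left(537 \right)} + u = \frac{312}{537} - 132608 = 312 \cdot \frac{1}{537} - 132608 = \frac{104}{179} - 132608 = - \frac{23736728}{179}$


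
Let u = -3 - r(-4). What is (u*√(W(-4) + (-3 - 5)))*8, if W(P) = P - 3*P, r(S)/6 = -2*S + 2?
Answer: 0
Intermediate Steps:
r(S) = 12 - 12*S (r(S) = 6*(-2*S + 2) = 6*(2 - 2*S) = 12 - 12*S)
W(P) = -2*P
u = -63 (u = -3 - (12 - 12*(-4)) = -3 - (12 + 48) = -3 - 1*60 = -3 - 60 = -63)
(u*√(W(-4) + (-3 - 5)))*8 = -63*√(-2*(-4) + (-3 - 5))*8 = -63*√(8 - 8)*8 = -63*√0*8 = -63*0*8 = 0*8 = 0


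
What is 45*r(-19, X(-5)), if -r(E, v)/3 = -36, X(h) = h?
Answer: 4860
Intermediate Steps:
r(E, v) = 108 (r(E, v) = -3*(-36) = 108)
45*r(-19, X(-5)) = 45*108 = 4860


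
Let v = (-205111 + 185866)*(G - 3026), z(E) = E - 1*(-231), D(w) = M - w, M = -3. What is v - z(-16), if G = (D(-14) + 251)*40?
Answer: -143452445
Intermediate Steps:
D(w) = -3 - w
G = 10480 (G = ((-3 - 1*(-14)) + 251)*40 = ((-3 + 14) + 251)*40 = (11 + 251)*40 = 262*40 = 10480)
z(E) = 231 + E (z(E) = E + 231 = 231 + E)
v = -143452230 (v = (-205111 + 185866)*(10480 - 3026) = -19245*7454 = -143452230)
v - z(-16) = -143452230 - (231 - 16) = -143452230 - 1*215 = -143452230 - 215 = -143452445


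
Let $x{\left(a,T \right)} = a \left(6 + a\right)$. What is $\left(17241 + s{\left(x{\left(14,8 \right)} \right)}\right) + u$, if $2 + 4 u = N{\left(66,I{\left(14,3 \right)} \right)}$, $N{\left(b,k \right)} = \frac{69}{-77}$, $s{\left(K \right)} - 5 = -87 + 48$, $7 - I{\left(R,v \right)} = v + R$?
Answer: $\frac{5299533}{308} \approx 17206.0$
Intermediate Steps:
$I{\left(R,v \right)} = 7 - R - v$ ($I{\left(R,v \right)} = 7 - \left(v + R\right) = 7 - \left(R + v\right) = 7 - R - v$)
$s{\left(K \right)} = -34$ ($s{\left(K \right)} = 5 + \left(-87 + 48\right) = 5 - 39 = -34$)
$N{\left(b,k \right)} = - \frac{69}{77}$ ($N{\left(b,k \right)} = 69 \left(- \frac{1}{77}\right) = - \frac{69}{77}$)
$u = - \frac{223}{308}$ ($u = - \frac{1}{2} + \frac{1}{4} \left(- \frac{69}{77}\right) = - \frac{1}{2} - \frac{69}{308} = - \frac{223}{308} \approx -0.72403$)
$\left(17241 + s{\left(x{\left(14,8 \right)} \right)}\right) + u = \left(17241 - 34\right) - \frac{223}{308} = 17207 - \frac{223}{308} = \frac{5299533}{308}$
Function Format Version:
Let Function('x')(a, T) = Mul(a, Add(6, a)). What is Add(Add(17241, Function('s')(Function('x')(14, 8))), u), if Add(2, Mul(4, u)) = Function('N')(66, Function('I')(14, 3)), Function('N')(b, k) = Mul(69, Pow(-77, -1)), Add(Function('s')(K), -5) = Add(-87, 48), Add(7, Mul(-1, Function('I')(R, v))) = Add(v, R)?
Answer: Rational(5299533, 308) ≈ 17206.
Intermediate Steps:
Function('I')(R, v) = Add(7, Mul(-1, R), Mul(-1, v)) (Function('I')(R, v) = Add(7, Mul(-1, Add(v, R))) = Add(7, Mul(-1, Add(R, v))) = Add(7, Add(Mul(-1, R), Mul(-1, v))) = Add(7, Mul(-1, R), Mul(-1, v)))
Function('s')(K) = -34 (Function('s')(K) = Add(5, Add(-87, 48)) = Add(5, -39) = -34)
Function('N')(b, k) = Rational(-69, 77) (Function('N')(b, k) = Mul(69, Rational(-1, 77)) = Rational(-69, 77))
u = Rational(-223, 308) (u = Add(Rational(-1, 2), Mul(Rational(1, 4), Rational(-69, 77))) = Add(Rational(-1, 2), Rational(-69, 308)) = Rational(-223, 308) ≈ -0.72403)
Add(Add(17241, Function('s')(Function('x')(14, 8))), u) = Add(Add(17241, -34), Rational(-223, 308)) = Add(17207, Rational(-223, 308)) = Rational(5299533, 308)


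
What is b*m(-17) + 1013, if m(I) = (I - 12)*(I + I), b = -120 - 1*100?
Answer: -215907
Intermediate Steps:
b = -220 (b = -120 - 100 = -220)
m(I) = 2*I*(-12 + I) (m(I) = (-12 + I)*(2*I) = 2*I*(-12 + I))
b*m(-17) + 1013 = -440*(-17)*(-12 - 17) + 1013 = -440*(-17)*(-29) + 1013 = -220*986 + 1013 = -216920 + 1013 = -215907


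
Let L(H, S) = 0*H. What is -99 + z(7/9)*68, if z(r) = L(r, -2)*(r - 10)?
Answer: -99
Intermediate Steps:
L(H, S) = 0
z(r) = 0 (z(r) = 0*(r - 10) = 0*(-10 + r) = 0)
-99 + z(7/9)*68 = -99 + 0*68 = -99 + 0 = -99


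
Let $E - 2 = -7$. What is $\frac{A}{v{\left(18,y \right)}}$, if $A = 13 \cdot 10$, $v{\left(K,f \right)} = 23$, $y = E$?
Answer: $\frac{130}{23} \approx 5.6522$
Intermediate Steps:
$E = -5$ ($E = 2 - 7 = -5$)
$y = -5$
$A = 130$
$\frac{A}{v{\left(18,y \right)}} = \frac{130}{23}$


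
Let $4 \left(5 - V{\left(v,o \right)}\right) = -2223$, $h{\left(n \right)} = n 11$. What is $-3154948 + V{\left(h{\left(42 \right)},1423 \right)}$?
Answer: $- \frac{12617549}{4} \approx -3.1544 \cdot 10^{6}$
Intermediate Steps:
$h{\left(n \right)} = 11 n$
$V{\left(v,o \right)} = \frac{2243}{4}$ ($V{\left(v,o \right)} = 5 - - \frac{2223}{4} = 5 + \frac{2223}{4} = \frac{2243}{4}$)
$-3154948 + V{\left(h{\left(42 \right)},1423 \right)} = -3154948 + \frac{2243}{4} = - \frac{12617549}{4}$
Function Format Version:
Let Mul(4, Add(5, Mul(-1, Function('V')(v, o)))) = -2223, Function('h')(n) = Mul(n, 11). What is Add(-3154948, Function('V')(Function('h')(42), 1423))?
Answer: Rational(-12617549, 4) ≈ -3.1544e+6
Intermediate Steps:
Function('h')(n) = Mul(11, n)
Function('V')(v, o) = Rational(2243, 4) (Function('V')(v, o) = Add(5, Mul(Rational(-1, 4), -2223)) = Add(5, Rational(2223, 4)) = Rational(2243, 4))
Add(-3154948, Function('V')(Function('h')(42), 1423)) = Add(-3154948, Rational(2243, 4)) = Rational(-12617549, 4)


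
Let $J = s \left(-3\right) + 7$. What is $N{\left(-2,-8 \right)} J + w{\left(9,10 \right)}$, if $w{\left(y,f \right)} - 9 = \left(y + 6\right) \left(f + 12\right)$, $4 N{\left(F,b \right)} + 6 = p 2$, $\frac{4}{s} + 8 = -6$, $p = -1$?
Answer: $\frac{2263}{7} \approx 323.29$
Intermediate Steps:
$s = - \frac{2}{7}$ ($s = \frac{4}{-8 - 6} = \frac{4}{-14} = 4 \left(- \frac{1}{14}\right) = - \frac{2}{7} \approx -0.28571$)
$N{\left(F,b \right)} = -2$ ($N{\left(F,b \right)} = - \frac{3}{2} + \frac{\left(-1\right) 2}{4} = - \frac{3}{2} + \frac{1}{4} \left(-2\right) = - \frac{3}{2} - \frac{1}{2} = -2$)
$w{\left(y,f \right)} = 9 + \left(6 + y\right) \left(12 + f\right)$ ($w{\left(y,f \right)} = 9 + \left(y + 6\right) \left(f + 12\right) = 9 + \left(6 + y\right) \left(12 + f\right)$)
$J = \frac{55}{7}$ ($J = \left(- \frac{2}{7}\right) \left(-3\right) + 7 = \frac{6}{7} + 7 = \frac{55}{7} \approx 7.8571$)
$N{\left(-2,-8 \right)} J + w{\left(9,10 \right)} = \left(-2\right) \frac{55}{7} + \left(81 + 6 \cdot 10 + 12 \cdot 9 + 10 \cdot 9\right) = - \frac{110}{7} + \left(81 + 60 + 108 + 90\right) = - \frac{110}{7} + 339 = \frac{2263}{7}$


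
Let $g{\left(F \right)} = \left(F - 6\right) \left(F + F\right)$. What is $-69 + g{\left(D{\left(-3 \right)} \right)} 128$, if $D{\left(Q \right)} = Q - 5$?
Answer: $28603$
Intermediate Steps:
$D{\left(Q \right)} = -5 + Q$
$g{\left(F \right)} = 2 F \left(-6 + F\right)$ ($g{\left(F \right)} = \left(-6 + F\right) 2 F = 2 F \left(-6 + F\right)$)
$-69 + g{\left(D{\left(-3 \right)} \right)} 128 = -69 + 2 \left(-5 - 3\right) \left(-6 - 8\right) 128 = -69 + 2 \left(-8\right) \left(-6 - 8\right) 128 = -69 + 2 \left(-8\right) \left(-14\right) 128 = -69 + 224 \cdot 128 = -69 + 28672 = 28603$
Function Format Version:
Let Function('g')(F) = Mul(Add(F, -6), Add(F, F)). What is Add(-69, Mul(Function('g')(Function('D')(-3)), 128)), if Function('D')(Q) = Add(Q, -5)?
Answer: 28603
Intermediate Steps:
Function('D')(Q) = Add(-5, Q)
Function('g')(F) = Mul(2, F, Add(-6, F)) (Function('g')(F) = Mul(Add(-6, F), Mul(2, F)) = Mul(2, F, Add(-6, F)))
Add(-69, Mul(Function('g')(Function('D')(-3)), 128)) = Add(-69, Mul(Mul(2, Add(-5, -3), Add(-6, Add(-5, -3))), 128)) = Add(-69, Mul(Mul(2, -8, Add(-6, -8)), 128)) = Add(-69, Mul(Mul(2, -8, -14), 128)) = Add(-69, Mul(224, 128)) = Add(-69, 28672) = 28603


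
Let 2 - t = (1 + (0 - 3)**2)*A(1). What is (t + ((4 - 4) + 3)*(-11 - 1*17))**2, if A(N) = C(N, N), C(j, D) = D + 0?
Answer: 8464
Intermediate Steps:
C(j, D) = D
A(N) = N
t = -8 (t = 2 - (1 + (0 - 3)**2) = 2 - (1 + (-3)**2) = 2 - (1 + 9) = 2 - 10 = -8)
(t + ((4 - 4) + 3)*(-11 - 1*17))**2 = (-8 + ((4 - 4) + 3)*(-11 - 1*17))**2 = (-8 + (0 + 3)*(-11 - 17))**2 = (-8 + 3*(-28))**2 = (-8 - 84)**2 = (-92)**2 = 8464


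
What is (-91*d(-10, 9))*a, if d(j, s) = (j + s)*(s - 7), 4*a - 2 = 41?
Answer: 3913/2 ≈ 1956.5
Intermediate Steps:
a = 43/4 (a = ½ + (¼)*41 = ½ + 41/4 = 43/4 ≈ 10.750)
d(j, s) = (-7 + s)*(j + s) (d(j, s) = (j + s)*(-7 + s) = (-7 + s)*(j + s))
(-91*d(-10, 9))*a = -91*(9² - 7*(-10) - 7*9 - 10*9)*(43/4) = -91*(81 + 70 - 63 - 90)*(43/4) = -91*(-2)*(43/4) = 182*(43/4) = 3913/2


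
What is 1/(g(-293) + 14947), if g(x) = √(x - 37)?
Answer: 14947/223413139 - I*√330/223413139 ≈ 6.6903e-5 - 8.1311e-8*I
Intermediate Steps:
g(x) = √(-37 + x)
1/(g(-293) + 14947) = 1/(√(-37 - 293) + 14947) = 1/(√(-330) + 14947) = 1/(I*√330 + 14947) = 1/(14947 + I*√330)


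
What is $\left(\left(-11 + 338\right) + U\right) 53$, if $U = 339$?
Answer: $35298$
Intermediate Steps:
$\left(\left(-11 + 338\right) + U\right) 53 = \left(\left(-11 + 338\right) + 339\right) 53 = \left(327 + 339\right) 53 = 666 \cdot 53 = 35298$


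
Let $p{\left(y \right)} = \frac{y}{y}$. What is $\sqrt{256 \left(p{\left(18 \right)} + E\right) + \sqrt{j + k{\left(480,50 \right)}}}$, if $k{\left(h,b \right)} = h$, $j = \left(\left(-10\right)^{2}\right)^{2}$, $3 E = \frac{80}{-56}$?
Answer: $\frac{2 \sqrt{14784 + 441 \sqrt{655}}}{21} \approx 15.377$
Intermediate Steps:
$p{\left(y \right)} = 1$
$E = - \frac{10}{21}$ ($E = \frac{80 \frac{1}{-56}}{3} = \frac{80 \left(- \frac{1}{56}\right)}{3} = \frac{1}{3} \left(- \frac{10}{7}\right) = - \frac{10}{21} \approx -0.47619$)
$j = 10000$ ($j = 100^{2} = 10000$)
$\sqrt{256 \left(p{\left(18 \right)} + E\right) + \sqrt{j + k{\left(480,50 \right)}}} = \sqrt{256 \left(1 - \frac{10}{21}\right) + \sqrt{10000 + 480}} = \sqrt{256 \cdot \frac{11}{21} + \sqrt{10480}} = \sqrt{\frac{2816}{21} + 4 \sqrt{655}}$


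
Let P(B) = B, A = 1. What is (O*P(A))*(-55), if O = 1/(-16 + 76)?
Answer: -11/12 ≈ -0.91667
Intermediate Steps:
O = 1/60 ≈ 0.016667
(O*P(A))*(-55) = ((1/60)*1)*(-55) = (1/60)*(-55) = -11/12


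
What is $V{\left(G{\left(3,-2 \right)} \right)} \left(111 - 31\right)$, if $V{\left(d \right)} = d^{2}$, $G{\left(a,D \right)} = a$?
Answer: $720$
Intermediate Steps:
$V{\left(G{\left(3,-2 \right)} \right)} \left(111 - 31\right) = 3^{2} \left(111 - 31\right) = 9 \cdot 80 = 720$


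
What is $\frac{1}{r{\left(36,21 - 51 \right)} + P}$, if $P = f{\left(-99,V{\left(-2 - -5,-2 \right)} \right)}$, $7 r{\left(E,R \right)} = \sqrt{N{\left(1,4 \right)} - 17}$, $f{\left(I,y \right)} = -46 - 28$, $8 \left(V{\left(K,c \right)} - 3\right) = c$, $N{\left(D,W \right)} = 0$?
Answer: $- \frac{3626}{268341} - \frac{7 i \sqrt{17}}{268341} \approx -0.013513 - 0.00010756 i$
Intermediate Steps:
$V{\left(K,c \right)} = 3 + \frac{c}{8}$
$f{\left(I,y \right)} = -74$
$r{\left(E,R \right)} = \frac{i \sqrt{17}}{7}$ ($r{\left(E,R \right)} = \frac{\sqrt{0 - 17}}{7} = \frac{\sqrt{-17}}{7} = \frac{i \sqrt{17}}{7}$)
$P = -74$
$\frac{1}{r{\left(36,21 - 51 \right)} + P} = \frac{1}{\frac{i \sqrt{17}}{7} - 74} = \frac{1}{-74 + \frac{i \sqrt{17}}{7}}$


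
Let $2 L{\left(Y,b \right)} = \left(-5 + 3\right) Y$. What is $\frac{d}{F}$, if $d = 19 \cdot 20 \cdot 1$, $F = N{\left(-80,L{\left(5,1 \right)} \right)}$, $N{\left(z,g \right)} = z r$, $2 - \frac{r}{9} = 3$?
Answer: $\frac{19}{36} \approx 0.52778$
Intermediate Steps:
$r = -9$ ($r = 18 - 27 = -9$)
$L{\left(Y,b \right)} = - Y$ ($L{\left(Y,b \right)} = \frac{\left(-5 + 3\right) Y}{2} = \frac{\left(-2\right) Y}{2} = - Y$)
$N{\left(z,g \right)} = - 9 z$ ($N{\left(z,g \right)} = z \left(-9\right) = - 9 z$)
$F = 720$ ($F = \left(-9\right) \left(-80\right) = 720$)
$d = 380$ ($d = 380 \cdot 1 = 380$)
$\frac{d}{F} = \frac{380}{720} = 380 \cdot \frac{1}{720} = \frac{19}{36}$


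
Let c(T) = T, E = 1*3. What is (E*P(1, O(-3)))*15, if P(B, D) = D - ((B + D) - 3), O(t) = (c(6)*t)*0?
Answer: 90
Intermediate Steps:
E = 3
O(t) = 0 (O(t) = (6*t)*0 = 0)
P(B, D) = 3 - B (P(B, D) = D - (-3 + B + D) = D + (3 - B - D) = 3 - B)
(E*P(1, O(-3)))*15 = (3*(3 - 1*1))*15 = (3*(3 - 1))*15 = (3*2)*15 = 6*15 = 90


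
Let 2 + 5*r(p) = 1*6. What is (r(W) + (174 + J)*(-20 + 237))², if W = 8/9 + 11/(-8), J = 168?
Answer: 137695913476/25 ≈ 5.5078e+9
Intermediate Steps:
W = -35/72 (W = 8*(⅑) + 11*(-⅛) = 8/9 - 11/8 = -35/72 ≈ -0.48611)
r(p) = ⅘ (r(p) = -⅖ + (1*6)/5 = -⅖ + (⅕)*6 = -⅖ + 6/5 = ⅘)
(r(W) + (174 + J)*(-20 + 237))² = (⅘ + (174 + 168)*(-20 + 237))² = (⅘ + 342*217)² = (⅘ + 74214)² = (371074/5)² = 137695913476/25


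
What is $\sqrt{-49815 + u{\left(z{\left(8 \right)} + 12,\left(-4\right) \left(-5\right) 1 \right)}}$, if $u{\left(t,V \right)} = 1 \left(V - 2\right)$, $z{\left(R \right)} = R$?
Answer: $3 i \sqrt{5533} \approx 223.15 i$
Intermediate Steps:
$u{\left(t,V \right)} = -2 + V$ ($u{\left(t,V \right)} = 1 \left(-2 + V\right) = -2 + V$)
$\sqrt{-49815 + u{\left(z{\left(8 \right)} + 12,\left(-4\right) \left(-5\right) 1 \right)}} = \sqrt{-49815 - \left(2 - \left(-4\right) \left(-5\right) 1\right)} = \sqrt{-49815 + \left(-2 + 20 \cdot 1\right)} = \sqrt{-49815 + \left(-2 + 20\right)} = \sqrt{-49815 + 18} = \sqrt{-49797} = 3 i \sqrt{5533}$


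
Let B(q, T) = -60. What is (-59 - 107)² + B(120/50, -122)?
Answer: 27496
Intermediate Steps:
(-59 - 107)² + B(120/50, -122) = (-59 - 107)² - 60 = (-166)² - 60 = 27556 - 60 = 27496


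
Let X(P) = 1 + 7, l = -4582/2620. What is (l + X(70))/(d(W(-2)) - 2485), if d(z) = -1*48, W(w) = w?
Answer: -8189/3318230 ≈ -0.0024679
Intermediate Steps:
d(z) = -48
l = -2291/1310 (l = -4582*1/2620 = -2291/1310 ≈ -1.7489)
X(P) = 8
(l + X(70))/(d(W(-2)) - 2485) = (-2291/1310 + 8)/(-48 - 2485) = (8189/1310)/(-2533) = (8189/1310)*(-1/2533) = -8189/3318230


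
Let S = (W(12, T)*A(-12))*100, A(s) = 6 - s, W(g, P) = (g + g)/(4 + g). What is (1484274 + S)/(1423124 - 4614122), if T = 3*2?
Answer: -247829/531833 ≈ -0.46599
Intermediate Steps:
T = 6
W(g, P) = 2*g/(4 + g) (W(g, P) = (2*g)/(4 + g) = 2*g/(4 + g))
S = 2700 (S = ((2*12/(4 + 12))*(6 - 1*(-12)))*100 = ((2*12/16)*(6 + 12))*100 = ((2*12*(1/16))*18)*100 = ((3/2)*18)*100 = 27*100 = 2700)
(1484274 + S)/(1423124 - 4614122) = (1484274 + 2700)/(1423124 - 4614122) = 1486974/(-3190998) = 1486974*(-1/3190998) = -247829/531833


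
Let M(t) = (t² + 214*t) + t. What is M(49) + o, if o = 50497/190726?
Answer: 2467282033/190726 ≈ 12936.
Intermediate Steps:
M(t) = t² + 215*t
o = 50497/190726 (o = 50497*(1/190726) = 50497/190726 ≈ 0.26476)
M(49) + o = 49*(215 + 49) + 50497/190726 = 49*264 + 50497/190726 = 12936 + 50497/190726 = 2467282033/190726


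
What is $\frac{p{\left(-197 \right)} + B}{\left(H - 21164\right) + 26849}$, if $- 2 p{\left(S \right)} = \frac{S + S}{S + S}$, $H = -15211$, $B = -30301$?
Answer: $\frac{60603}{19052} \approx 3.1809$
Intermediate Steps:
$p{\left(S \right)} = - \frac{1}{2}$ ($p{\left(S \right)} = - \frac{\left(S + S\right) \frac{1}{S + S}}{2} = - \frac{2 S \frac{1}{2 S}}{2} = \left(- \frac{1}{2}\right) 1 = - \frac{1}{2}$)
$\frac{p{\left(-197 \right)} + B}{\left(H - 21164\right) + 26849} = \frac{- \frac{1}{2} - 30301}{\left(-15211 - 21164\right) + 26849} = - \frac{60603}{2 \left(-36375 + 26849\right)} = - \frac{60603}{2 \left(-9526\right)} = \left(- \frac{60603}{2}\right) \left(- \frac{1}{9526}\right) = \frac{60603}{19052}$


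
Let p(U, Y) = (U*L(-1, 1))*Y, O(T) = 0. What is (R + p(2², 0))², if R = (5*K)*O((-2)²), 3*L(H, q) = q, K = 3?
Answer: 0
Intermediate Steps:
L(H, q) = q/3
p(U, Y) = U*Y/3 (p(U, Y) = (U*((⅓)*1))*Y = (U*(⅓))*Y = (U/3)*Y = U*Y/3)
R = 0 (R = (5*3)*0 = 15*0 = 0)
(R + p(2², 0))² = (0 + (⅓)*2²*0)² = (0 + (⅓)*4*0)² = (0 + 0)² = 0² = 0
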